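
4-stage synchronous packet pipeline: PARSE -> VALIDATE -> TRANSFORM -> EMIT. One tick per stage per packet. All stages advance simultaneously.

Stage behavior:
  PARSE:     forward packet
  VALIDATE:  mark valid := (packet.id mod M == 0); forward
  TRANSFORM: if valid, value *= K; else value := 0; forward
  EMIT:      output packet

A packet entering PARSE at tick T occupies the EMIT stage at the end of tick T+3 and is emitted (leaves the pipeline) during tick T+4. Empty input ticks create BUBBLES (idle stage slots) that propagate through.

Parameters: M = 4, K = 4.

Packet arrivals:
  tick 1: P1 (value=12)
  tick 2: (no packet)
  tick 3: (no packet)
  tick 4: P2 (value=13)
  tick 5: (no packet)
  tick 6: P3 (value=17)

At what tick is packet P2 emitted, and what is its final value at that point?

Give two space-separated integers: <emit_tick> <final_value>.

Answer: 8 0

Derivation:
Tick 1: [PARSE:P1(v=12,ok=F), VALIDATE:-, TRANSFORM:-, EMIT:-] out:-; in:P1
Tick 2: [PARSE:-, VALIDATE:P1(v=12,ok=F), TRANSFORM:-, EMIT:-] out:-; in:-
Tick 3: [PARSE:-, VALIDATE:-, TRANSFORM:P1(v=0,ok=F), EMIT:-] out:-; in:-
Tick 4: [PARSE:P2(v=13,ok=F), VALIDATE:-, TRANSFORM:-, EMIT:P1(v=0,ok=F)] out:-; in:P2
Tick 5: [PARSE:-, VALIDATE:P2(v=13,ok=F), TRANSFORM:-, EMIT:-] out:P1(v=0); in:-
Tick 6: [PARSE:P3(v=17,ok=F), VALIDATE:-, TRANSFORM:P2(v=0,ok=F), EMIT:-] out:-; in:P3
Tick 7: [PARSE:-, VALIDATE:P3(v=17,ok=F), TRANSFORM:-, EMIT:P2(v=0,ok=F)] out:-; in:-
Tick 8: [PARSE:-, VALIDATE:-, TRANSFORM:P3(v=0,ok=F), EMIT:-] out:P2(v=0); in:-
Tick 9: [PARSE:-, VALIDATE:-, TRANSFORM:-, EMIT:P3(v=0,ok=F)] out:-; in:-
Tick 10: [PARSE:-, VALIDATE:-, TRANSFORM:-, EMIT:-] out:P3(v=0); in:-
P2: arrives tick 4, valid=False (id=2, id%4=2), emit tick 8, final value 0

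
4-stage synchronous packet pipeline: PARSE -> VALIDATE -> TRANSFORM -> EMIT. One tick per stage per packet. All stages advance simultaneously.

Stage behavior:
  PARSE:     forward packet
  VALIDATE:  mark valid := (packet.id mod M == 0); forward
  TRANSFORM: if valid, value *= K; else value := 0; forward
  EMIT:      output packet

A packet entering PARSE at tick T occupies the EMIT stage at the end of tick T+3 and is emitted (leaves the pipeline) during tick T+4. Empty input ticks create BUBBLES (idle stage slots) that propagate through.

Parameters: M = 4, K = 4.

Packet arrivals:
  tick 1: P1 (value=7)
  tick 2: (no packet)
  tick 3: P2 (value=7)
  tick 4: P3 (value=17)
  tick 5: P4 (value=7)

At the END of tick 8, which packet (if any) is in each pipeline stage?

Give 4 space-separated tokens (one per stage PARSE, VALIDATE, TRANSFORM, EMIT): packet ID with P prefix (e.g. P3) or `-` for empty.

Tick 1: [PARSE:P1(v=7,ok=F), VALIDATE:-, TRANSFORM:-, EMIT:-] out:-; in:P1
Tick 2: [PARSE:-, VALIDATE:P1(v=7,ok=F), TRANSFORM:-, EMIT:-] out:-; in:-
Tick 3: [PARSE:P2(v=7,ok=F), VALIDATE:-, TRANSFORM:P1(v=0,ok=F), EMIT:-] out:-; in:P2
Tick 4: [PARSE:P3(v=17,ok=F), VALIDATE:P2(v=7,ok=F), TRANSFORM:-, EMIT:P1(v=0,ok=F)] out:-; in:P3
Tick 5: [PARSE:P4(v=7,ok=F), VALIDATE:P3(v=17,ok=F), TRANSFORM:P2(v=0,ok=F), EMIT:-] out:P1(v=0); in:P4
Tick 6: [PARSE:-, VALIDATE:P4(v=7,ok=T), TRANSFORM:P3(v=0,ok=F), EMIT:P2(v=0,ok=F)] out:-; in:-
Tick 7: [PARSE:-, VALIDATE:-, TRANSFORM:P4(v=28,ok=T), EMIT:P3(v=0,ok=F)] out:P2(v=0); in:-
Tick 8: [PARSE:-, VALIDATE:-, TRANSFORM:-, EMIT:P4(v=28,ok=T)] out:P3(v=0); in:-
At end of tick 8: ['-', '-', '-', 'P4']

Answer: - - - P4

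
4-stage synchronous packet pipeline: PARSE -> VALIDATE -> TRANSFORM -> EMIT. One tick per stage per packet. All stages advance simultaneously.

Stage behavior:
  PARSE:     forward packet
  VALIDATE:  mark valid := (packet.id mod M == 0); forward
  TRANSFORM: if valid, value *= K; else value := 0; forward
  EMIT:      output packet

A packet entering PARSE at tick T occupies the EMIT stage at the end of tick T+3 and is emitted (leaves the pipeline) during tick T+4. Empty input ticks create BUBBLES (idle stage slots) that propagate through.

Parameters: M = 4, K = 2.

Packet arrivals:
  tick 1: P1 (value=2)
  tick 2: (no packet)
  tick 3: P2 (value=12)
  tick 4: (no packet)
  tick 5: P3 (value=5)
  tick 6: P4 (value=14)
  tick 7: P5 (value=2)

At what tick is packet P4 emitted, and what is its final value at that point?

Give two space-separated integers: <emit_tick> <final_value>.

Tick 1: [PARSE:P1(v=2,ok=F), VALIDATE:-, TRANSFORM:-, EMIT:-] out:-; in:P1
Tick 2: [PARSE:-, VALIDATE:P1(v=2,ok=F), TRANSFORM:-, EMIT:-] out:-; in:-
Tick 3: [PARSE:P2(v=12,ok=F), VALIDATE:-, TRANSFORM:P1(v=0,ok=F), EMIT:-] out:-; in:P2
Tick 4: [PARSE:-, VALIDATE:P2(v=12,ok=F), TRANSFORM:-, EMIT:P1(v=0,ok=F)] out:-; in:-
Tick 5: [PARSE:P3(v=5,ok=F), VALIDATE:-, TRANSFORM:P2(v=0,ok=F), EMIT:-] out:P1(v=0); in:P3
Tick 6: [PARSE:P4(v=14,ok=F), VALIDATE:P3(v=5,ok=F), TRANSFORM:-, EMIT:P2(v=0,ok=F)] out:-; in:P4
Tick 7: [PARSE:P5(v=2,ok=F), VALIDATE:P4(v=14,ok=T), TRANSFORM:P3(v=0,ok=F), EMIT:-] out:P2(v=0); in:P5
Tick 8: [PARSE:-, VALIDATE:P5(v=2,ok=F), TRANSFORM:P4(v=28,ok=T), EMIT:P3(v=0,ok=F)] out:-; in:-
Tick 9: [PARSE:-, VALIDATE:-, TRANSFORM:P5(v=0,ok=F), EMIT:P4(v=28,ok=T)] out:P3(v=0); in:-
Tick 10: [PARSE:-, VALIDATE:-, TRANSFORM:-, EMIT:P5(v=0,ok=F)] out:P4(v=28); in:-
Tick 11: [PARSE:-, VALIDATE:-, TRANSFORM:-, EMIT:-] out:P5(v=0); in:-
P4: arrives tick 6, valid=True (id=4, id%4=0), emit tick 10, final value 28

Answer: 10 28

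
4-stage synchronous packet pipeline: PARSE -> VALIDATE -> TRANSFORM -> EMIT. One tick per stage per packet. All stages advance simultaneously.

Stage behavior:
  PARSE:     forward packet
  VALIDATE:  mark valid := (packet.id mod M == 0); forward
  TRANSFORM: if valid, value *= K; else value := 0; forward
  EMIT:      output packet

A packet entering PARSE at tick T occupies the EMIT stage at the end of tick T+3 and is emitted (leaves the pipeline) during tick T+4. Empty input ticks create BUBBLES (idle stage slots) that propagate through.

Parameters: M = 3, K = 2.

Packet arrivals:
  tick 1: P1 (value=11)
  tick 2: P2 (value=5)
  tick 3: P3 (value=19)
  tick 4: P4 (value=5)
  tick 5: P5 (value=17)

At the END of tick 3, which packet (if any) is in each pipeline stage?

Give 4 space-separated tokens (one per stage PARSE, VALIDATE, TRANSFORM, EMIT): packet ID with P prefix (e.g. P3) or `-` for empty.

Tick 1: [PARSE:P1(v=11,ok=F), VALIDATE:-, TRANSFORM:-, EMIT:-] out:-; in:P1
Tick 2: [PARSE:P2(v=5,ok=F), VALIDATE:P1(v=11,ok=F), TRANSFORM:-, EMIT:-] out:-; in:P2
Tick 3: [PARSE:P3(v=19,ok=F), VALIDATE:P2(v=5,ok=F), TRANSFORM:P1(v=0,ok=F), EMIT:-] out:-; in:P3
At end of tick 3: ['P3', 'P2', 'P1', '-']

Answer: P3 P2 P1 -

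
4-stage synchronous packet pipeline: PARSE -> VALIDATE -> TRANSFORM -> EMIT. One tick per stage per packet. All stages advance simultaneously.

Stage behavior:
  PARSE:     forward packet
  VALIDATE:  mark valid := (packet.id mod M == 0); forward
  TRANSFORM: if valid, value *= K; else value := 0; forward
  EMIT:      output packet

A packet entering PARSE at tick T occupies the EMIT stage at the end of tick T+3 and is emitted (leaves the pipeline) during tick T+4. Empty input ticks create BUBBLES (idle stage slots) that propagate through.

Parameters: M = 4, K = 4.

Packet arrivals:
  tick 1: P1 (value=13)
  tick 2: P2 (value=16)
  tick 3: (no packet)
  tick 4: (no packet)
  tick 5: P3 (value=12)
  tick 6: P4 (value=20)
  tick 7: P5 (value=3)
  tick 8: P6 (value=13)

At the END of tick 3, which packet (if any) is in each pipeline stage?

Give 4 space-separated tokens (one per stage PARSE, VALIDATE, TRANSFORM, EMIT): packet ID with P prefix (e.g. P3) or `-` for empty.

Answer: - P2 P1 -

Derivation:
Tick 1: [PARSE:P1(v=13,ok=F), VALIDATE:-, TRANSFORM:-, EMIT:-] out:-; in:P1
Tick 2: [PARSE:P2(v=16,ok=F), VALIDATE:P1(v=13,ok=F), TRANSFORM:-, EMIT:-] out:-; in:P2
Tick 3: [PARSE:-, VALIDATE:P2(v=16,ok=F), TRANSFORM:P1(v=0,ok=F), EMIT:-] out:-; in:-
At end of tick 3: ['-', 'P2', 'P1', '-']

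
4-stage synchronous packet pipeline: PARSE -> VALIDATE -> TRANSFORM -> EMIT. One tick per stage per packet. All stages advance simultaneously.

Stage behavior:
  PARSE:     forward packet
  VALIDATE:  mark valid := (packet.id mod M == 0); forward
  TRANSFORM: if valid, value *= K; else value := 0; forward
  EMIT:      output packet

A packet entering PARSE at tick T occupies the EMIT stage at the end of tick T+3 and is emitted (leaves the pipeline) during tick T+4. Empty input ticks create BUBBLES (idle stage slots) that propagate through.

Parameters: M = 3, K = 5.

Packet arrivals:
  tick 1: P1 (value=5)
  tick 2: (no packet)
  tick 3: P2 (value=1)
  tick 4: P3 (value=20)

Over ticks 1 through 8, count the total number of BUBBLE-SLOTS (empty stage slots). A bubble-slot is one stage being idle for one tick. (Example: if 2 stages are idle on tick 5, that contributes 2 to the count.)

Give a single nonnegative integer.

Tick 1: [PARSE:P1(v=5,ok=F), VALIDATE:-, TRANSFORM:-, EMIT:-] out:-; bubbles=3
Tick 2: [PARSE:-, VALIDATE:P1(v=5,ok=F), TRANSFORM:-, EMIT:-] out:-; bubbles=3
Tick 3: [PARSE:P2(v=1,ok=F), VALIDATE:-, TRANSFORM:P1(v=0,ok=F), EMIT:-] out:-; bubbles=2
Tick 4: [PARSE:P3(v=20,ok=F), VALIDATE:P2(v=1,ok=F), TRANSFORM:-, EMIT:P1(v=0,ok=F)] out:-; bubbles=1
Tick 5: [PARSE:-, VALIDATE:P3(v=20,ok=T), TRANSFORM:P2(v=0,ok=F), EMIT:-] out:P1(v=0); bubbles=2
Tick 6: [PARSE:-, VALIDATE:-, TRANSFORM:P3(v=100,ok=T), EMIT:P2(v=0,ok=F)] out:-; bubbles=2
Tick 7: [PARSE:-, VALIDATE:-, TRANSFORM:-, EMIT:P3(v=100,ok=T)] out:P2(v=0); bubbles=3
Tick 8: [PARSE:-, VALIDATE:-, TRANSFORM:-, EMIT:-] out:P3(v=100); bubbles=4
Total bubble-slots: 20

Answer: 20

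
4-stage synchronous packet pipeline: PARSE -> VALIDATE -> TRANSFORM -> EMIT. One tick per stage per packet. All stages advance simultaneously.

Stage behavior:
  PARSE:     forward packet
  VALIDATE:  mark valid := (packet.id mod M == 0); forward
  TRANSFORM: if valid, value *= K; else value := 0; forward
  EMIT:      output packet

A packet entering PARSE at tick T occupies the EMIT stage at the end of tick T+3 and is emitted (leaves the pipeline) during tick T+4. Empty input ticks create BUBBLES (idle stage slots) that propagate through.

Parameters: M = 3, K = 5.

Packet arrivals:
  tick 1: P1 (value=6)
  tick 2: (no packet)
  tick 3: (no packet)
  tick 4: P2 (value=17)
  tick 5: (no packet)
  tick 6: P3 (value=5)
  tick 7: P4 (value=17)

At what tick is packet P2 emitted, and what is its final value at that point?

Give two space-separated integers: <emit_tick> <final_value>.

Tick 1: [PARSE:P1(v=6,ok=F), VALIDATE:-, TRANSFORM:-, EMIT:-] out:-; in:P1
Tick 2: [PARSE:-, VALIDATE:P1(v=6,ok=F), TRANSFORM:-, EMIT:-] out:-; in:-
Tick 3: [PARSE:-, VALIDATE:-, TRANSFORM:P1(v=0,ok=F), EMIT:-] out:-; in:-
Tick 4: [PARSE:P2(v=17,ok=F), VALIDATE:-, TRANSFORM:-, EMIT:P1(v=0,ok=F)] out:-; in:P2
Tick 5: [PARSE:-, VALIDATE:P2(v=17,ok=F), TRANSFORM:-, EMIT:-] out:P1(v=0); in:-
Tick 6: [PARSE:P3(v=5,ok=F), VALIDATE:-, TRANSFORM:P2(v=0,ok=F), EMIT:-] out:-; in:P3
Tick 7: [PARSE:P4(v=17,ok=F), VALIDATE:P3(v=5,ok=T), TRANSFORM:-, EMIT:P2(v=0,ok=F)] out:-; in:P4
Tick 8: [PARSE:-, VALIDATE:P4(v=17,ok=F), TRANSFORM:P3(v=25,ok=T), EMIT:-] out:P2(v=0); in:-
Tick 9: [PARSE:-, VALIDATE:-, TRANSFORM:P4(v=0,ok=F), EMIT:P3(v=25,ok=T)] out:-; in:-
Tick 10: [PARSE:-, VALIDATE:-, TRANSFORM:-, EMIT:P4(v=0,ok=F)] out:P3(v=25); in:-
Tick 11: [PARSE:-, VALIDATE:-, TRANSFORM:-, EMIT:-] out:P4(v=0); in:-
P2: arrives tick 4, valid=False (id=2, id%3=2), emit tick 8, final value 0

Answer: 8 0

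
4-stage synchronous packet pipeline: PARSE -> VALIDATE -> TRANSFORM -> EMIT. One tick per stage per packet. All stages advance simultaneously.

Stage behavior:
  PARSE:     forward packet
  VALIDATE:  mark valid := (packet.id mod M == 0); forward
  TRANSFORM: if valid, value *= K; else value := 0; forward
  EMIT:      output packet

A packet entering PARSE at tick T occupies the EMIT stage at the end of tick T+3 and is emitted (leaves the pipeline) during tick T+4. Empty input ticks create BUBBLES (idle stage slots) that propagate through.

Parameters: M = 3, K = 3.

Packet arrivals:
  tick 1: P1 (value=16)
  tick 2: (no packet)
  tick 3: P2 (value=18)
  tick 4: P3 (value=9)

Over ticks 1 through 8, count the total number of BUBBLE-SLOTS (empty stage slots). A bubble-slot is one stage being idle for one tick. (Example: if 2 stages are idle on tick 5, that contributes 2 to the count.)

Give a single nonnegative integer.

Tick 1: [PARSE:P1(v=16,ok=F), VALIDATE:-, TRANSFORM:-, EMIT:-] out:-; bubbles=3
Tick 2: [PARSE:-, VALIDATE:P1(v=16,ok=F), TRANSFORM:-, EMIT:-] out:-; bubbles=3
Tick 3: [PARSE:P2(v=18,ok=F), VALIDATE:-, TRANSFORM:P1(v=0,ok=F), EMIT:-] out:-; bubbles=2
Tick 4: [PARSE:P3(v=9,ok=F), VALIDATE:P2(v=18,ok=F), TRANSFORM:-, EMIT:P1(v=0,ok=F)] out:-; bubbles=1
Tick 5: [PARSE:-, VALIDATE:P3(v=9,ok=T), TRANSFORM:P2(v=0,ok=F), EMIT:-] out:P1(v=0); bubbles=2
Tick 6: [PARSE:-, VALIDATE:-, TRANSFORM:P3(v=27,ok=T), EMIT:P2(v=0,ok=F)] out:-; bubbles=2
Tick 7: [PARSE:-, VALIDATE:-, TRANSFORM:-, EMIT:P3(v=27,ok=T)] out:P2(v=0); bubbles=3
Tick 8: [PARSE:-, VALIDATE:-, TRANSFORM:-, EMIT:-] out:P3(v=27); bubbles=4
Total bubble-slots: 20

Answer: 20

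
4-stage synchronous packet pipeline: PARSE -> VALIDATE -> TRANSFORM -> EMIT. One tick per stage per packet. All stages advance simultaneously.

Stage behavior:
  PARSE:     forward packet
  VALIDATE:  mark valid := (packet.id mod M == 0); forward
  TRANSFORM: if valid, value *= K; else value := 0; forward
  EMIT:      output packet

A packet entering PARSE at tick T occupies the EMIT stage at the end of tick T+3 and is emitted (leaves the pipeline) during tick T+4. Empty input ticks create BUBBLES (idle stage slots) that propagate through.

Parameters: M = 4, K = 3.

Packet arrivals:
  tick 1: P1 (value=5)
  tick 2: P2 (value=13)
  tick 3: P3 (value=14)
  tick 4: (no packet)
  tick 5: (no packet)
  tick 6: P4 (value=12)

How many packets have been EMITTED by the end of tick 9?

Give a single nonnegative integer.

Tick 1: [PARSE:P1(v=5,ok=F), VALIDATE:-, TRANSFORM:-, EMIT:-] out:-; in:P1
Tick 2: [PARSE:P2(v=13,ok=F), VALIDATE:P1(v=5,ok=F), TRANSFORM:-, EMIT:-] out:-; in:P2
Tick 3: [PARSE:P3(v=14,ok=F), VALIDATE:P2(v=13,ok=F), TRANSFORM:P1(v=0,ok=F), EMIT:-] out:-; in:P3
Tick 4: [PARSE:-, VALIDATE:P3(v=14,ok=F), TRANSFORM:P2(v=0,ok=F), EMIT:P1(v=0,ok=F)] out:-; in:-
Tick 5: [PARSE:-, VALIDATE:-, TRANSFORM:P3(v=0,ok=F), EMIT:P2(v=0,ok=F)] out:P1(v=0); in:-
Tick 6: [PARSE:P4(v=12,ok=F), VALIDATE:-, TRANSFORM:-, EMIT:P3(v=0,ok=F)] out:P2(v=0); in:P4
Tick 7: [PARSE:-, VALIDATE:P4(v=12,ok=T), TRANSFORM:-, EMIT:-] out:P3(v=0); in:-
Tick 8: [PARSE:-, VALIDATE:-, TRANSFORM:P4(v=36,ok=T), EMIT:-] out:-; in:-
Tick 9: [PARSE:-, VALIDATE:-, TRANSFORM:-, EMIT:P4(v=36,ok=T)] out:-; in:-
Emitted by tick 9: ['P1', 'P2', 'P3']

Answer: 3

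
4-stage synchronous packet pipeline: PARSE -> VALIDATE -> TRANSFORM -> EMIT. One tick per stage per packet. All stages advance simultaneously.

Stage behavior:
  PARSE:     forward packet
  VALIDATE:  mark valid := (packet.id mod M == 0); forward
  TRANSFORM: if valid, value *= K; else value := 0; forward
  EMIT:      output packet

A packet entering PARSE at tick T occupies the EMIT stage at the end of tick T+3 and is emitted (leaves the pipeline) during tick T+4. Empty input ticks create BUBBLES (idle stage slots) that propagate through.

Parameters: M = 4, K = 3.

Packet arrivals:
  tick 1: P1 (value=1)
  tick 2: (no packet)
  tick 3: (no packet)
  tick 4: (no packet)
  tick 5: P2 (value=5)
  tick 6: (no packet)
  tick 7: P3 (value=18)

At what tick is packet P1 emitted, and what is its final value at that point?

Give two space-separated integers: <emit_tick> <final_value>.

Answer: 5 0

Derivation:
Tick 1: [PARSE:P1(v=1,ok=F), VALIDATE:-, TRANSFORM:-, EMIT:-] out:-; in:P1
Tick 2: [PARSE:-, VALIDATE:P1(v=1,ok=F), TRANSFORM:-, EMIT:-] out:-; in:-
Tick 3: [PARSE:-, VALIDATE:-, TRANSFORM:P1(v=0,ok=F), EMIT:-] out:-; in:-
Tick 4: [PARSE:-, VALIDATE:-, TRANSFORM:-, EMIT:P1(v=0,ok=F)] out:-; in:-
Tick 5: [PARSE:P2(v=5,ok=F), VALIDATE:-, TRANSFORM:-, EMIT:-] out:P1(v=0); in:P2
Tick 6: [PARSE:-, VALIDATE:P2(v=5,ok=F), TRANSFORM:-, EMIT:-] out:-; in:-
Tick 7: [PARSE:P3(v=18,ok=F), VALIDATE:-, TRANSFORM:P2(v=0,ok=F), EMIT:-] out:-; in:P3
Tick 8: [PARSE:-, VALIDATE:P3(v=18,ok=F), TRANSFORM:-, EMIT:P2(v=0,ok=F)] out:-; in:-
Tick 9: [PARSE:-, VALIDATE:-, TRANSFORM:P3(v=0,ok=F), EMIT:-] out:P2(v=0); in:-
Tick 10: [PARSE:-, VALIDATE:-, TRANSFORM:-, EMIT:P3(v=0,ok=F)] out:-; in:-
Tick 11: [PARSE:-, VALIDATE:-, TRANSFORM:-, EMIT:-] out:P3(v=0); in:-
P1: arrives tick 1, valid=False (id=1, id%4=1), emit tick 5, final value 0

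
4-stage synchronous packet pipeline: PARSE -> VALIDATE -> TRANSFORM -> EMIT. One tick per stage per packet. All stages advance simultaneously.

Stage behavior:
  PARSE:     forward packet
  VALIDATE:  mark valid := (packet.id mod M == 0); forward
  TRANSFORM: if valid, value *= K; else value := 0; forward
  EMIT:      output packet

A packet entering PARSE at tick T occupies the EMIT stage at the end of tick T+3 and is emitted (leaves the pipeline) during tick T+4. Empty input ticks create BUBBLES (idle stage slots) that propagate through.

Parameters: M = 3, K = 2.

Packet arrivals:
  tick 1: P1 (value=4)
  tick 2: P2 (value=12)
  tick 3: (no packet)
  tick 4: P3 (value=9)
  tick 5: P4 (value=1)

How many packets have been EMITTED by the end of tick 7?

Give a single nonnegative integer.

Tick 1: [PARSE:P1(v=4,ok=F), VALIDATE:-, TRANSFORM:-, EMIT:-] out:-; in:P1
Tick 2: [PARSE:P2(v=12,ok=F), VALIDATE:P1(v=4,ok=F), TRANSFORM:-, EMIT:-] out:-; in:P2
Tick 3: [PARSE:-, VALIDATE:P2(v=12,ok=F), TRANSFORM:P1(v=0,ok=F), EMIT:-] out:-; in:-
Tick 4: [PARSE:P3(v=9,ok=F), VALIDATE:-, TRANSFORM:P2(v=0,ok=F), EMIT:P1(v=0,ok=F)] out:-; in:P3
Tick 5: [PARSE:P4(v=1,ok=F), VALIDATE:P3(v=9,ok=T), TRANSFORM:-, EMIT:P2(v=0,ok=F)] out:P1(v=0); in:P4
Tick 6: [PARSE:-, VALIDATE:P4(v=1,ok=F), TRANSFORM:P3(v=18,ok=T), EMIT:-] out:P2(v=0); in:-
Tick 7: [PARSE:-, VALIDATE:-, TRANSFORM:P4(v=0,ok=F), EMIT:P3(v=18,ok=T)] out:-; in:-
Emitted by tick 7: ['P1', 'P2']

Answer: 2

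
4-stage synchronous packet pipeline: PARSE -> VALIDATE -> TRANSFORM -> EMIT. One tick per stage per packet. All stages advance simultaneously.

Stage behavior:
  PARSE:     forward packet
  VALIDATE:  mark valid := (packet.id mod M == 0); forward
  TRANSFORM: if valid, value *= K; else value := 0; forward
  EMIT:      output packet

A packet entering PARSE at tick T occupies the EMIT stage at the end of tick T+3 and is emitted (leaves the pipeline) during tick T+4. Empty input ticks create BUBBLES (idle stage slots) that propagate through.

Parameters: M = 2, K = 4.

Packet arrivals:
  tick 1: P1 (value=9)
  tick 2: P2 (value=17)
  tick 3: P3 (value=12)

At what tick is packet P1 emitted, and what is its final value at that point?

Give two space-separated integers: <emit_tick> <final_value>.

Tick 1: [PARSE:P1(v=9,ok=F), VALIDATE:-, TRANSFORM:-, EMIT:-] out:-; in:P1
Tick 2: [PARSE:P2(v=17,ok=F), VALIDATE:P1(v=9,ok=F), TRANSFORM:-, EMIT:-] out:-; in:P2
Tick 3: [PARSE:P3(v=12,ok=F), VALIDATE:P2(v=17,ok=T), TRANSFORM:P1(v=0,ok=F), EMIT:-] out:-; in:P3
Tick 4: [PARSE:-, VALIDATE:P3(v=12,ok=F), TRANSFORM:P2(v=68,ok=T), EMIT:P1(v=0,ok=F)] out:-; in:-
Tick 5: [PARSE:-, VALIDATE:-, TRANSFORM:P3(v=0,ok=F), EMIT:P2(v=68,ok=T)] out:P1(v=0); in:-
Tick 6: [PARSE:-, VALIDATE:-, TRANSFORM:-, EMIT:P3(v=0,ok=F)] out:P2(v=68); in:-
Tick 7: [PARSE:-, VALIDATE:-, TRANSFORM:-, EMIT:-] out:P3(v=0); in:-
P1: arrives tick 1, valid=False (id=1, id%2=1), emit tick 5, final value 0

Answer: 5 0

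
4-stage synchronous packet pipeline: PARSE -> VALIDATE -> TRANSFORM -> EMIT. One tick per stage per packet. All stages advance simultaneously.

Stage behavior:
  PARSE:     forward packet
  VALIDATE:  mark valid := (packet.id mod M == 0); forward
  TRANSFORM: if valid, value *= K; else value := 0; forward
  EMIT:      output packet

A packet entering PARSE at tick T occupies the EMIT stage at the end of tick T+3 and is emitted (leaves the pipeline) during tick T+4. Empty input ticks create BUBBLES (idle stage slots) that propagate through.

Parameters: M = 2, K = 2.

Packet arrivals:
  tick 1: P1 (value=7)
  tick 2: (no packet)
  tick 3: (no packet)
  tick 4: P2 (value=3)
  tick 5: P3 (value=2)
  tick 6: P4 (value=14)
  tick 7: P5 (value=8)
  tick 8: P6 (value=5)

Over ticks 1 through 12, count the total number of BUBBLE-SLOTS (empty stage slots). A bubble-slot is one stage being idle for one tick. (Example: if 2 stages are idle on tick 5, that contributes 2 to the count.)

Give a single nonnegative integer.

Tick 1: [PARSE:P1(v=7,ok=F), VALIDATE:-, TRANSFORM:-, EMIT:-] out:-; bubbles=3
Tick 2: [PARSE:-, VALIDATE:P1(v=7,ok=F), TRANSFORM:-, EMIT:-] out:-; bubbles=3
Tick 3: [PARSE:-, VALIDATE:-, TRANSFORM:P1(v=0,ok=F), EMIT:-] out:-; bubbles=3
Tick 4: [PARSE:P2(v=3,ok=F), VALIDATE:-, TRANSFORM:-, EMIT:P1(v=0,ok=F)] out:-; bubbles=2
Tick 5: [PARSE:P3(v=2,ok=F), VALIDATE:P2(v=3,ok=T), TRANSFORM:-, EMIT:-] out:P1(v=0); bubbles=2
Tick 6: [PARSE:P4(v=14,ok=F), VALIDATE:P3(v=2,ok=F), TRANSFORM:P2(v=6,ok=T), EMIT:-] out:-; bubbles=1
Tick 7: [PARSE:P5(v=8,ok=F), VALIDATE:P4(v=14,ok=T), TRANSFORM:P3(v=0,ok=F), EMIT:P2(v=6,ok=T)] out:-; bubbles=0
Tick 8: [PARSE:P6(v=5,ok=F), VALIDATE:P5(v=8,ok=F), TRANSFORM:P4(v=28,ok=T), EMIT:P3(v=0,ok=F)] out:P2(v=6); bubbles=0
Tick 9: [PARSE:-, VALIDATE:P6(v=5,ok=T), TRANSFORM:P5(v=0,ok=F), EMIT:P4(v=28,ok=T)] out:P3(v=0); bubbles=1
Tick 10: [PARSE:-, VALIDATE:-, TRANSFORM:P6(v=10,ok=T), EMIT:P5(v=0,ok=F)] out:P4(v=28); bubbles=2
Tick 11: [PARSE:-, VALIDATE:-, TRANSFORM:-, EMIT:P6(v=10,ok=T)] out:P5(v=0); bubbles=3
Tick 12: [PARSE:-, VALIDATE:-, TRANSFORM:-, EMIT:-] out:P6(v=10); bubbles=4
Total bubble-slots: 24

Answer: 24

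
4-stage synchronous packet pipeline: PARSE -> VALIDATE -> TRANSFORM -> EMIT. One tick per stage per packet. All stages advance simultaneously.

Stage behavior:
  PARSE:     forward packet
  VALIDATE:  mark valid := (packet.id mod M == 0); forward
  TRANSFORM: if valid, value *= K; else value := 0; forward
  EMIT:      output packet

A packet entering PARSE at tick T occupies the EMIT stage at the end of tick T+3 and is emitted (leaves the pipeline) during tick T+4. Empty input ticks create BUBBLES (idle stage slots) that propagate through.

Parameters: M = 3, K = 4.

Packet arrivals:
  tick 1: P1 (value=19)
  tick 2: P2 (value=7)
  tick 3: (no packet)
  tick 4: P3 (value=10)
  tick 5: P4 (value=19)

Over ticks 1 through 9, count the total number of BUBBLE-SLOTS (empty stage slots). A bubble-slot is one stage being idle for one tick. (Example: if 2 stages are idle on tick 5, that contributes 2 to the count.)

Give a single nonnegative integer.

Tick 1: [PARSE:P1(v=19,ok=F), VALIDATE:-, TRANSFORM:-, EMIT:-] out:-; bubbles=3
Tick 2: [PARSE:P2(v=7,ok=F), VALIDATE:P1(v=19,ok=F), TRANSFORM:-, EMIT:-] out:-; bubbles=2
Tick 3: [PARSE:-, VALIDATE:P2(v=7,ok=F), TRANSFORM:P1(v=0,ok=F), EMIT:-] out:-; bubbles=2
Tick 4: [PARSE:P3(v=10,ok=F), VALIDATE:-, TRANSFORM:P2(v=0,ok=F), EMIT:P1(v=0,ok=F)] out:-; bubbles=1
Tick 5: [PARSE:P4(v=19,ok=F), VALIDATE:P3(v=10,ok=T), TRANSFORM:-, EMIT:P2(v=0,ok=F)] out:P1(v=0); bubbles=1
Tick 6: [PARSE:-, VALIDATE:P4(v=19,ok=F), TRANSFORM:P3(v=40,ok=T), EMIT:-] out:P2(v=0); bubbles=2
Tick 7: [PARSE:-, VALIDATE:-, TRANSFORM:P4(v=0,ok=F), EMIT:P3(v=40,ok=T)] out:-; bubbles=2
Tick 8: [PARSE:-, VALIDATE:-, TRANSFORM:-, EMIT:P4(v=0,ok=F)] out:P3(v=40); bubbles=3
Tick 9: [PARSE:-, VALIDATE:-, TRANSFORM:-, EMIT:-] out:P4(v=0); bubbles=4
Total bubble-slots: 20

Answer: 20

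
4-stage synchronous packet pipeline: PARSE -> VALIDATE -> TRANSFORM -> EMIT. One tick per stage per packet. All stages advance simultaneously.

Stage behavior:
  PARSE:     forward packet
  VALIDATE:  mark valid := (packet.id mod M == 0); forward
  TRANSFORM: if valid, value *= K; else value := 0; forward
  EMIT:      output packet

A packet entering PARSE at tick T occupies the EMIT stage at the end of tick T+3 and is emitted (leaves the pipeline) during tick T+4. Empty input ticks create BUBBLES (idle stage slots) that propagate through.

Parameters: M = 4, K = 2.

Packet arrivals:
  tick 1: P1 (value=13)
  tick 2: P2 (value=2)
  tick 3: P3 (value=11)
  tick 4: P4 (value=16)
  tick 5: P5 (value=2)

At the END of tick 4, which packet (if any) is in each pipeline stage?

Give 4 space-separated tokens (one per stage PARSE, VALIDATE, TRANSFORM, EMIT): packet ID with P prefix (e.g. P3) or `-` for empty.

Tick 1: [PARSE:P1(v=13,ok=F), VALIDATE:-, TRANSFORM:-, EMIT:-] out:-; in:P1
Tick 2: [PARSE:P2(v=2,ok=F), VALIDATE:P1(v=13,ok=F), TRANSFORM:-, EMIT:-] out:-; in:P2
Tick 3: [PARSE:P3(v=11,ok=F), VALIDATE:P2(v=2,ok=F), TRANSFORM:P1(v=0,ok=F), EMIT:-] out:-; in:P3
Tick 4: [PARSE:P4(v=16,ok=F), VALIDATE:P3(v=11,ok=F), TRANSFORM:P2(v=0,ok=F), EMIT:P1(v=0,ok=F)] out:-; in:P4
At end of tick 4: ['P4', 'P3', 'P2', 'P1']

Answer: P4 P3 P2 P1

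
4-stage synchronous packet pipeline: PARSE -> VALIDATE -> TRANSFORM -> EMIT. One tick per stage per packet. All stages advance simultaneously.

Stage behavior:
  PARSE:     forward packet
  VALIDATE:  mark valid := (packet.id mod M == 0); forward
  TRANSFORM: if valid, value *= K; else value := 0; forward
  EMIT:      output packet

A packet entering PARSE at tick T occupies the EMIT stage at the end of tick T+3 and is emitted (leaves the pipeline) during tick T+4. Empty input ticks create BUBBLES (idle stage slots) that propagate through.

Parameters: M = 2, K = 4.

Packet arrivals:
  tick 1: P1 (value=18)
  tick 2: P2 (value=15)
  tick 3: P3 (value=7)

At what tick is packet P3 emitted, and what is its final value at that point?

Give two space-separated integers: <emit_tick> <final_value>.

Answer: 7 0

Derivation:
Tick 1: [PARSE:P1(v=18,ok=F), VALIDATE:-, TRANSFORM:-, EMIT:-] out:-; in:P1
Tick 2: [PARSE:P2(v=15,ok=F), VALIDATE:P1(v=18,ok=F), TRANSFORM:-, EMIT:-] out:-; in:P2
Tick 3: [PARSE:P3(v=7,ok=F), VALIDATE:P2(v=15,ok=T), TRANSFORM:P1(v=0,ok=F), EMIT:-] out:-; in:P3
Tick 4: [PARSE:-, VALIDATE:P3(v=7,ok=F), TRANSFORM:P2(v=60,ok=T), EMIT:P1(v=0,ok=F)] out:-; in:-
Tick 5: [PARSE:-, VALIDATE:-, TRANSFORM:P3(v=0,ok=F), EMIT:P2(v=60,ok=T)] out:P1(v=0); in:-
Tick 6: [PARSE:-, VALIDATE:-, TRANSFORM:-, EMIT:P3(v=0,ok=F)] out:P2(v=60); in:-
Tick 7: [PARSE:-, VALIDATE:-, TRANSFORM:-, EMIT:-] out:P3(v=0); in:-
P3: arrives tick 3, valid=False (id=3, id%2=1), emit tick 7, final value 0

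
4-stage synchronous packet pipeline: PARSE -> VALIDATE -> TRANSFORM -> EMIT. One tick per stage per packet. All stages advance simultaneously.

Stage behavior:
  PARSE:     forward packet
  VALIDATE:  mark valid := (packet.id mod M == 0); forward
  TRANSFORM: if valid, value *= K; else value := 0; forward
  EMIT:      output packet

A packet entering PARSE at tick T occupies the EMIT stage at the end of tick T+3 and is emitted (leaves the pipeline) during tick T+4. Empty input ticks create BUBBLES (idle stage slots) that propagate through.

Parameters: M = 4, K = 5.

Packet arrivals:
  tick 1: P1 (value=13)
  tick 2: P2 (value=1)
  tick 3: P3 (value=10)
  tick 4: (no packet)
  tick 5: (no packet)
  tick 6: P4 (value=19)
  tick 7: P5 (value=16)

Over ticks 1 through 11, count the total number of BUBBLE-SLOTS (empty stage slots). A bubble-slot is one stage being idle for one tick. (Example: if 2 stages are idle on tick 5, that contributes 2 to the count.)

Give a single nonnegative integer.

Tick 1: [PARSE:P1(v=13,ok=F), VALIDATE:-, TRANSFORM:-, EMIT:-] out:-; bubbles=3
Tick 2: [PARSE:P2(v=1,ok=F), VALIDATE:P1(v=13,ok=F), TRANSFORM:-, EMIT:-] out:-; bubbles=2
Tick 3: [PARSE:P3(v=10,ok=F), VALIDATE:P2(v=1,ok=F), TRANSFORM:P1(v=0,ok=F), EMIT:-] out:-; bubbles=1
Tick 4: [PARSE:-, VALIDATE:P3(v=10,ok=F), TRANSFORM:P2(v=0,ok=F), EMIT:P1(v=0,ok=F)] out:-; bubbles=1
Tick 5: [PARSE:-, VALIDATE:-, TRANSFORM:P3(v=0,ok=F), EMIT:P2(v=0,ok=F)] out:P1(v=0); bubbles=2
Tick 6: [PARSE:P4(v=19,ok=F), VALIDATE:-, TRANSFORM:-, EMIT:P3(v=0,ok=F)] out:P2(v=0); bubbles=2
Tick 7: [PARSE:P5(v=16,ok=F), VALIDATE:P4(v=19,ok=T), TRANSFORM:-, EMIT:-] out:P3(v=0); bubbles=2
Tick 8: [PARSE:-, VALIDATE:P5(v=16,ok=F), TRANSFORM:P4(v=95,ok=T), EMIT:-] out:-; bubbles=2
Tick 9: [PARSE:-, VALIDATE:-, TRANSFORM:P5(v=0,ok=F), EMIT:P4(v=95,ok=T)] out:-; bubbles=2
Tick 10: [PARSE:-, VALIDATE:-, TRANSFORM:-, EMIT:P5(v=0,ok=F)] out:P4(v=95); bubbles=3
Tick 11: [PARSE:-, VALIDATE:-, TRANSFORM:-, EMIT:-] out:P5(v=0); bubbles=4
Total bubble-slots: 24

Answer: 24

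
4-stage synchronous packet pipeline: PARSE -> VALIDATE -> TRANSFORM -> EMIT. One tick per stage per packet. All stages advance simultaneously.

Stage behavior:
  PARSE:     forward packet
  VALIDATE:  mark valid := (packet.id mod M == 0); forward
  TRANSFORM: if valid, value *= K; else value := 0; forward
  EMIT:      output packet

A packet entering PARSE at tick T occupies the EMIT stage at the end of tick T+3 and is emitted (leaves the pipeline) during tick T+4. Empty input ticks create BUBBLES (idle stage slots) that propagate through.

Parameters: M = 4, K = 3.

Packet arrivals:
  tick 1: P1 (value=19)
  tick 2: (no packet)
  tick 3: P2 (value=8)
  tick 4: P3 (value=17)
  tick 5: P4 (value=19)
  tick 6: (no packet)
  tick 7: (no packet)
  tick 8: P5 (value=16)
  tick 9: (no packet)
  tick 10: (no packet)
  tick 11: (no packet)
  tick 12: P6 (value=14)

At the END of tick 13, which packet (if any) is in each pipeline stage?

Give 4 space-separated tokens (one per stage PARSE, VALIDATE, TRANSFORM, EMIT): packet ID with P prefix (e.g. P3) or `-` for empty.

Tick 1: [PARSE:P1(v=19,ok=F), VALIDATE:-, TRANSFORM:-, EMIT:-] out:-; in:P1
Tick 2: [PARSE:-, VALIDATE:P1(v=19,ok=F), TRANSFORM:-, EMIT:-] out:-; in:-
Tick 3: [PARSE:P2(v=8,ok=F), VALIDATE:-, TRANSFORM:P1(v=0,ok=F), EMIT:-] out:-; in:P2
Tick 4: [PARSE:P3(v=17,ok=F), VALIDATE:P2(v=8,ok=F), TRANSFORM:-, EMIT:P1(v=0,ok=F)] out:-; in:P3
Tick 5: [PARSE:P4(v=19,ok=F), VALIDATE:P3(v=17,ok=F), TRANSFORM:P2(v=0,ok=F), EMIT:-] out:P1(v=0); in:P4
Tick 6: [PARSE:-, VALIDATE:P4(v=19,ok=T), TRANSFORM:P3(v=0,ok=F), EMIT:P2(v=0,ok=F)] out:-; in:-
Tick 7: [PARSE:-, VALIDATE:-, TRANSFORM:P4(v=57,ok=T), EMIT:P3(v=0,ok=F)] out:P2(v=0); in:-
Tick 8: [PARSE:P5(v=16,ok=F), VALIDATE:-, TRANSFORM:-, EMIT:P4(v=57,ok=T)] out:P3(v=0); in:P5
Tick 9: [PARSE:-, VALIDATE:P5(v=16,ok=F), TRANSFORM:-, EMIT:-] out:P4(v=57); in:-
Tick 10: [PARSE:-, VALIDATE:-, TRANSFORM:P5(v=0,ok=F), EMIT:-] out:-; in:-
Tick 11: [PARSE:-, VALIDATE:-, TRANSFORM:-, EMIT:P5(v=0,ok=F)] out:-; in:-
Tick 12: [PARSE:P6(v=14,ok=F), VALIDATE:-, TRANSFORM:-, EMIT:-] out:P5(v=0); in:P6
Tick 13: [PARSE:-, VALIDATE:P6(v=14,ok=F), TRANSFORM:-, EMIT:-] out:-; in:-
At end of tick 13: ['-', 'P6', '-', '-']

Answer: - P6 - -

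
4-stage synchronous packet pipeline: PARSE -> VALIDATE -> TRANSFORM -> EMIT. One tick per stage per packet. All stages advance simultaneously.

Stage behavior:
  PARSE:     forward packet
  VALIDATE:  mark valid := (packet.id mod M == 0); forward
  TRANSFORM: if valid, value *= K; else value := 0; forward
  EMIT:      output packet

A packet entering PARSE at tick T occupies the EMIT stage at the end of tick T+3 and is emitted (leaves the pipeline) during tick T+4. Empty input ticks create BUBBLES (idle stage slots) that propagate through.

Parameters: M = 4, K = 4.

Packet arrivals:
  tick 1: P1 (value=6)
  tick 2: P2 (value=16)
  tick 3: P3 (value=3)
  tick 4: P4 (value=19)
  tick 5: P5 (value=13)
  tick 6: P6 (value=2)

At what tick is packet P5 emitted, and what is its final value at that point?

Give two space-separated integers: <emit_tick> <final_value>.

Tick 1: [PARSE:P1(v=6,ok=F), VALIDATE:-, TRANSFORM:-, EMIT:-] out:-; in:P1
Tick 2: [PARSE:P2(v=16,ok=F), VALIDATE:P1(v=6,ok=F), TRANSFORM:-, EMIT:-] out:-; in:P2
Tick 3: [PARSE:P3(v=3,ok=F), VALIDATE:P2(v=16,ok=F), TRANSFORM:P1(v=0,ok=F), EMIT:-] out:-; in:P3
Tick 4: [PARSE:P4(v=19,ok=F), VALIDATE:P3(v=3,ok=F), TRANSFORM:P2(v=0,ok=F), EMIT:P1(v=0,ok=F)] out:-; in:P4
Tick 5: [PARSE:P5(v=13,ok=F), VALIDATE:P4(v=19,ok=T), TRANSFORM:P3(v=0,ok=F), EMIT:P2(v=0,ok=F)] out:P1(v=0); in:P5
Tick 6: [PARSE:P6(v=2,ok=F), VALIDATE:P5(v=13,ok=F), TRANSFORM:P4(v=76,ok=T), EMIT:P3(v=0,ok=F)] out:P2(v=0); in:P6
Tick 7: [PARSE:-, VALIDATE:P6(v=2,ok=F), TRANSFORM:P5(v=0,ok=F), EMIT:P4(v=76,ok=T)] out:P3(v=0); in:-
Tick 8: [PARSE:-, VALIDATE:-, TRANSFORM:P6(v=0,ok=F), EMIT:P5(v=0,ok=F)] out:P4(v=76); in:-
Tick 9: [PARSE:-, VALIDATE:-, TRANSFORM:-, EMIT:P6(v=0,ok=F)] out:P5(v=0); in:-
Tick 10: [PARSE:-, VALIDATE:-, TRANSFORM:-, EMIT:-] out:P6(v=0); in:-
P5: arrives tick 5, valid=False (id=5, id%4=1), emit tick 9, final value 0

Answer: 9 0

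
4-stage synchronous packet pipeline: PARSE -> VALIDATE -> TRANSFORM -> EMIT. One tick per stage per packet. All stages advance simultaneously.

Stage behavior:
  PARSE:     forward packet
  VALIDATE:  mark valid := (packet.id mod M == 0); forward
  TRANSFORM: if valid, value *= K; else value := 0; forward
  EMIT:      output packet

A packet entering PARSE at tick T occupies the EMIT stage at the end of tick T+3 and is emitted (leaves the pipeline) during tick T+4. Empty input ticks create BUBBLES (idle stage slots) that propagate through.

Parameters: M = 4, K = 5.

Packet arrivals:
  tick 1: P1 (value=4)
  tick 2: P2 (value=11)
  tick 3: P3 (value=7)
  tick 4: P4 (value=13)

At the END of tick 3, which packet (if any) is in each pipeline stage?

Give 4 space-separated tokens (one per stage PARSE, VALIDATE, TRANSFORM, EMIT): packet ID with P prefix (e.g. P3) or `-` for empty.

Tick 1: [PARSE:P1(v=4,ok=F), VALIDATE:-, TRANSFORM:-, EMIT:-] out:-; in:P1
Tick 2: [PARSE:P2(v=11,ok=F), VALIDATE:P1(v=4,ok=F), TRANSFORM:-, EMIT:-] out:-; in:P2
Tick 3: [PARSE:P3(v=7,ok=F), VALIDATE:P2(v=11,ok=F), TRANSFORM:P1(v=0,ok=F), EMIT:-] out:-; in:P3
At end of tick 3: ['P3', 'P2', 'P1', '-']

Answer: P3 P2 P1 -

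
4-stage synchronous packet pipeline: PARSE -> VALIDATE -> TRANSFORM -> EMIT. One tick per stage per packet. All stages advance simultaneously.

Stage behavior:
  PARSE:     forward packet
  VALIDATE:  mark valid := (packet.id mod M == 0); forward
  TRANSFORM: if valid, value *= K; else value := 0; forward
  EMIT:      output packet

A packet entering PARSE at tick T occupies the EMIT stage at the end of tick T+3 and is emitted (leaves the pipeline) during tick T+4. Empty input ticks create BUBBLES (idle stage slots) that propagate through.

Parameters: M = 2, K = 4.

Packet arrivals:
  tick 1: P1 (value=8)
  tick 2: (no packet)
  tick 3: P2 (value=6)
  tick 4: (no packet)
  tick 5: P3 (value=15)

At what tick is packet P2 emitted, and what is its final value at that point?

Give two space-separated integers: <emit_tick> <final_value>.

Tick 1: [PARSE:P1(v=8,ok=F), VALIDATE:-, TRANSFORM:-, EMIT:-] out:-; in:P1
Tick 2: [PARSE:-, VALIDATE:P1(v=8,ok=F), TRANSFORM:-, EMIT:-] out:-; in:-
Tick 3: [PARSE:P2(v=6,ok=F), VALIDATE:-, TRANSFORM:P1(v=0,ok=F), EMIT:-] out:-; in:P2
Tick 4: [PARSE:-, VALIDATE:P2(v=6,ok=T), TRANSFORM:-, EMIT:P1(v=0,ok=F)] out:-; in:-
Tick 5: [PARSE:P3(v=15,ok=F), VALIDATE:-, TRANSFORM:P2(v=24,ok=T), EMIT:-] out:P1(v=0); in:P3
Tick 6: [PARSE:-, VALIDATE:P3(v=15,ok=F), TRANSFORM:-, EMIT:P2(v=24,ok=T)] out:-; in:-
Tick 7: [PARSE:-, VALIDATE:-, TRANSFORM:P3(v=0,ok=F), EMIT:-] out:P2(v=24); in:-
Tick 8: [PARSE:-, VALIDATE:-, TRANSFORM:-, EMIT:P3(v=0,ok=F)] out:-; in:-
Tick 9: [PARSE:-, VALIDATE:-, TRANSFORM:-, EMIT:-] out:P3(v=0); in:-
P2: arrives tick 3, valid=True (id=2, id%2=0), emit tick 7, final value 24

Answer: 7 24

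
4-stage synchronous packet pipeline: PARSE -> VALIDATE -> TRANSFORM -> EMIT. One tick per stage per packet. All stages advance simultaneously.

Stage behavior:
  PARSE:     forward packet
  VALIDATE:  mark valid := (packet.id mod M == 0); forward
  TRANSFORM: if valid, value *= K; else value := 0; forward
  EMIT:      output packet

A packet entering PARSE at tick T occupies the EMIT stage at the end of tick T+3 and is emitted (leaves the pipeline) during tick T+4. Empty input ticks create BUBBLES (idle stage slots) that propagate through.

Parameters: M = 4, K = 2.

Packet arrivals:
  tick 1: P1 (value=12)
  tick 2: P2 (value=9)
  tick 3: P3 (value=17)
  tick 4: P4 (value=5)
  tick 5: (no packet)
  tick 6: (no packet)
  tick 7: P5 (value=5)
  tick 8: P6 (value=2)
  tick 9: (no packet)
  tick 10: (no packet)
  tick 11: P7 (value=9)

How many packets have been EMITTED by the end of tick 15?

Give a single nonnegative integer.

Tick 1: [PARSE:P1(v=12,ok=F), VALIDATE:-, TRANSFORM:-, EMIT:-] out:-; in:P1
Tick 2: [PARSE:P2(v=9,ok=F), VALIDATE:P1(v=12,ok=F), TRANSFORM:-, EMIT:-] out:-; in:P2
Tick 3: [PARSE:P3(v=17,ok=F), VALIDATE:P2(v=9,ok=F), TRANSFORM:P1(v=0,ok=F), EMIT:-] out:-; in:P3
Tick 4: [PARSE:P4(v=5,ok=F), VALIDATE:P3(v=17,ok=F), TRANSFORM:P2(v=0,ok=F), EMIT:P1(v=0,ok=F)] out:-; in:P4
Tick 5: [PARSE:-, VALIDATE:P4(v=5,ok=T), TRANSFORM:P3(v=0,ok=F), EMIT:P2(v=0,ok=F)] out:P1(v=0); in:-
Tick 6: [PARSE:-, VALIDATE:-, TRANSFORM:P4(v=10,ok=T), EMIT:P3(v=0,ok=F)] out:P2(v=0); in:-
Tick 7: [PARSE:P5(v=5,ok=F), VALIDATE:-, TRANSFORM:-, EMIT:P4(v=10,ok=T)] out:P3(v=0); in:P5
Tick 8: [PARSE:P6(v=2,ok=F), VALIDATE:P5(v=5,ok=F), TRANSFORM:-, EMIT:-] out:P4(v=10); in:P6
Tick 9: [PARSE:-, VALIDATE:P6(v=2,ok=F), TRANSFORM:P5(v=0,ok=F), EMIT:-] out:-; in:-
Tick 10: [PARSE:-, VALIDATE:-, TRANSFORM:P6(v=0,ok=F), EMIT:P5(v=0,ok=F)] out:-; in:-
Tick 11: [PARSE:P7(v=9,ok=F), VALIDATE:-, TRANSFORM:-, EMIT:P6(v=0,ok=F)] out:P5(v=0); in:P7
Tick 12: [PARSE:-, VALIDATE:P7(v=9,ok=F), TRANSFORM:-, EMIT:-] out:P6(v=0); in:-
Tick 13: [PARSE:-, VALIDATE:-, TRANSFORM:P7(v=0,ok=F), EMIT:-] out:-; in:-
Tick 14: [PARSE:-, VALIDATE:-, TRANSFORM:-, EMIT:P7(v=0,ok=F)] out:-; in:-
Tick 15: [PARSE:-, VALIDATE:-, TRANSFORM:-, EMIT:-] out:P7(v=0); in:-
Emitted by tick 15: ['P1', 'P2', 'P3', 'P4', 'P5', 'P6', 'P7']

Answer: 7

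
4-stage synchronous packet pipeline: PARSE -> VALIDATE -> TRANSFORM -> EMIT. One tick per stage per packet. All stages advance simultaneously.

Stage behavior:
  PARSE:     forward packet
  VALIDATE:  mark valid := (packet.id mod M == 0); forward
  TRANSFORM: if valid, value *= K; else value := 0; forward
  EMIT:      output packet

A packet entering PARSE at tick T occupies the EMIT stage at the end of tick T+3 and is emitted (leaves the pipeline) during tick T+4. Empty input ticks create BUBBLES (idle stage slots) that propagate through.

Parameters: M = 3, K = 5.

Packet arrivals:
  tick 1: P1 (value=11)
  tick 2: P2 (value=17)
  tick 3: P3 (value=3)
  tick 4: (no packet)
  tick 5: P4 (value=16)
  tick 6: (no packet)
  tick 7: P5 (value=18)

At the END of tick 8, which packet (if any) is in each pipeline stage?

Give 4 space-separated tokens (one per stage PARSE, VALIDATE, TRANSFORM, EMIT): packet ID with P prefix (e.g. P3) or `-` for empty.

Answer: - P5 - P4

Derivation:
Tick 1: [PARSE:P1(v=11,ok=F), VALIDATE:-, TRANSFORM:-, EMIT:-] out:-; in:P1
Tick 2: [PARSE:P2(v=17,ok=F), VALIDATE:P1(v=11,ok=F), TRANSFORM:-, EMIT:-] out:-; in:P2
Tick 3: [PARSE:P3(v=3,ok=F), VALIDATE:P2(v=17,ok=F), TRANSFORM:P1(v=0,ok=F), EMIT:-] out:-; in:P3
Tick 4: [PARSE:-, VALIDATE:P3(v=3,ok=T), TRANSFORM:P2(v=0,ok=F), EMIT:P1(v=0,ok=F)] out:-; in:-
Tick 5: [PARSE:P4(v=16,ok=F), VALIDATE:-, TRANSFORM:P3(v=15,ok=T), EMIT:P2(v=0,ok=F)] out:P1(v=0); in:P4
Tick 6: [PARSE:-, VALIDATE:P4(v=16,ok=F), TRANSFORM:-, EMIT:P3(v=15,ok=T)] out:P2(v=0); in:-
Tick 7: [PARSE:P5(v=18,ok=F), VALIDATE:-, TRANSFORM:P4(v=0,ok=F), EMIT:-] out:P3(v=15); in:P5
Tick 8: [PARSE:-, VALIDATE:P5(v=18,ok=F), TRANSFORM:-, EMIT:P4(v=0,ok=F)] out:-; in:-
At end of tick 8: ['-', 'P5', '-', 'P4']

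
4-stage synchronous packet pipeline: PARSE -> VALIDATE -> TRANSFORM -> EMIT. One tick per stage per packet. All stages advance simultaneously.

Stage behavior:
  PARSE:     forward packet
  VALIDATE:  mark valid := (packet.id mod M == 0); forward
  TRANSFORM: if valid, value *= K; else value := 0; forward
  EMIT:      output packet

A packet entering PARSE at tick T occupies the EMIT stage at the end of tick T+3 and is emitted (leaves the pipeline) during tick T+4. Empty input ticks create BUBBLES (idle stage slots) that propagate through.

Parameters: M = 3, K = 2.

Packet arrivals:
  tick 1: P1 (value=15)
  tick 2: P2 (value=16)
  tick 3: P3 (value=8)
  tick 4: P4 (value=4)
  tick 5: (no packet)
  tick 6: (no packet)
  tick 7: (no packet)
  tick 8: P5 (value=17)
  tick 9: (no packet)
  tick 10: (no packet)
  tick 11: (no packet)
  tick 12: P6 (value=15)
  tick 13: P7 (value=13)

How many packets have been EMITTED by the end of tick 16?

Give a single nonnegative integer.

Tick 1: [PARSE:P1(v=15,ok=F), VALIDATE:-, TRANSFORM:-, EMIT:-] out:-; in:P1
Tick 2: [PARSE:P2(v=16,ok=F), VALIDATE:P1(v=15,ok=F), TRANSFORM:-, EMIT:-] out:-; in:P2
Tick 3: [PARSE:P3(v=8,ok=F), VALIDATE:P2(v=16,ok=F), TRANSFORM:P1(v=0,ok=F), EMIT:-] out:-; in:P3
Tick 4: [PARSE:P4(v=4,ok=F), VALIDATE:P3(v=8,ok=T), TRANSFORM:P2(v=0,ok=F), EMIT:P1(v=0,ok=F)] out:-; in:P4
Tick 5: [PARSE:-, VALIDATE:P4(v=4,ok=F), TRANSFORM:P3(v=16,ok=T), EMIT:P2(v=0,ok=F)] out:P1(v=0); in:-
Tick 6: [PARSE:-, VALIDATE:-, TRANSFORM:P4(v=0,ok=F), EMIT:P3(v=16,ok=T)] out:P2(v=0); in:-
Tick 7: [PARSE:-, VALIDATE:-, TRANSFORM:-, EMIT:P4(v=0,ok=F)] out:P3(v=16); in:-
Tick 8: [PARSE:P5(v=17,ok=F), VALIDATE:-, TRANSFORM:-, EMIT:-] out:P4(v=0); in:P5
Tick 9: [PARSE:-, VALIDATE:P5(v=17,ok=F), TRANSFORM:-, EMIT:-] out:-; in:-
Tick 10: [PARSE:-, VALIDATE:-, TRANSFORM:P5(v=0,ok=F), EMIT:-] out:-; in:-
Tick 11: [PARSE:-, VALIDATE:-, TRANSFORM:-, EMIT:P5(v=0,ok=F)] out:-; in:-
Tick 12: [PARSE:P6(v=15,ok=F), VALIDATE:-, TRANSFORM:-, EMIT:-] out:P5(v=0); in:P6
Tick 13: [PARSE:P7(v=13,ok=F), VALIDATE:P6(v=15,ok=T), TRANSFORM:-, EMIT:-] out:-; in:P7
Tick 14: [PARSE:-, VALIDATE:P7(v=13,ok=F), TRANSFORM:P6(v=30,ok=T), EMIT:-] out:-; in:-
Tick 15: [PARSE:-, VALIDATE:-, TRANSFORM:P7(v=0,ok=F), EMIT:P6(v=30,ok=T)] out:-; in:-
Tick 16: [PARSE:-, VALIDATE:-, TRANSFORM:-, EMIT:P7(v=0,ok=F)] out:P6(v=30); in:-
Emitted by tick 16: ['P1', 'P2', 'P3', 'P4', 'P5', 'P6']

Answer: 6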